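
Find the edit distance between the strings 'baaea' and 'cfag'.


Building DP table for s1='baaea' (len 5) and s2='cfag' (len 4):
       c  f  a  g
    0  1  2  3  4
  b 1  1  2  3  4
  a 2  2  2  2  3
  a 3  3  3  2  3
  e 4  4  4  3  3
  a 5  5  5  4  4
Edit distance = dp[5][4] = 4

4


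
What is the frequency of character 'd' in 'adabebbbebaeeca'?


Scanning 'adabebbbebaeeca' for 'd':
  Position 1: 'd' -> MATCH (count: 1)
Total occurrences of 'd': 1

1


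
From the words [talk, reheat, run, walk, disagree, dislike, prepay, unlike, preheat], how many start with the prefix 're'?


Checking each word for prefix 're':
  'talk' -> no (count: 0)
  'reheat' -> YES, starts with 're' (count: 1)
  'run' -> no (count: 1)
  'walk' -> no (count: 1)
  'disagree' -> no (count: 1)
  'dislike' -> no (count: 1)
  'prepay' -> no (count: 1)
  'unlike' -> no (count: 1)
  'preheat' -> no (count: 1)
Total with prefix 're': 1

1


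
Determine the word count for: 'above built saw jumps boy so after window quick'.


Counting words by splitting on spaces:
  Word 1: 'above'
  Word 2: 'built'
  Word 3: 'saw'
  Word 4: 'jumps'
  Word 5: 'boy'
  Word 6: 'so'
  Word 7: 'after'
  Word 8: 'window'
  Word 9: 'quick'
Total words: 9

9


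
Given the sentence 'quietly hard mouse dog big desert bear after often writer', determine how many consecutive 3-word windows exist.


Word trigrams from [10] words:
  Trigram 1: (quietly hard mouse)
  Trigram 2: (hard mouse dog)
  Trigram 3: (mouse dog big)
  Trigram 4: (dog big desert)
  Trigram 5: (big desert bear)
  Trigram 6: (desert bear after)
  Trigram 7: (bear after often)
  Trigram 8: (after often writer)
Total word trigrams: 10 - 2 = 8

8


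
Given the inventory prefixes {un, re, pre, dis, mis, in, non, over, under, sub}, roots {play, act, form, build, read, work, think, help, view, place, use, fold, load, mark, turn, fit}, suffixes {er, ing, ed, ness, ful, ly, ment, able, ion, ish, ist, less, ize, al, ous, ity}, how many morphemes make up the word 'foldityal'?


Segmenting 'foldityal' against the inventory:
  'fold' -> root (morpheme 1)
  'ity' -> suffix (morpheme 2)
  'al' -> suffix (morpheme 3)
Total morphemes: 3

3


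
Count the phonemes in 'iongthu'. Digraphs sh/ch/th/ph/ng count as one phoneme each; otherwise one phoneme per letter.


Parsing 'iongthu' greedily, digraphs first:
  'i' -> vowel phoneme (phonemes so far: 1)
  'o' -> vowel phoneme (phonemes so far: 2)
  'ng' -> digraph (1 consonant phoneme) (phonemes so far: 3)
  'th' -> digraph (1 consonant phoneme) (phonemes so far: 4)
  'u' -> vowel phoneme (phonemes so far: 5)
Total phonemes: 5

5


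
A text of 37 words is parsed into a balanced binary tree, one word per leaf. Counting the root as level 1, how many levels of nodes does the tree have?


In a balanced binary tree with n leaves the deepest leaf is ceil(log2(n)) edges below the root,
so counting node levels inclusive of root and leaves gives ceil(log2(n)) + 1 levels.
log2(37) = 5.2095
ceil(5.2095) = 6
levels = 6 + 1 = 7

7


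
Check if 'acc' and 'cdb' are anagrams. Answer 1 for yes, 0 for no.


Sort characters of 'acc': 'acc'
Sort characters of 'cdb': 'bcd'
Sorted forms differ -> they are NOT anagrams
Result: 0

0


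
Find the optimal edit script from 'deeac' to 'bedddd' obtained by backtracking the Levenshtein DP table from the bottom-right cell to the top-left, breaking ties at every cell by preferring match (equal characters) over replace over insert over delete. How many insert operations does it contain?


Edit distance = 5. Backtracking from cell (5, 6) with preference match > replace > insert > delete,
then listing the resulting alignment 'deeac' -> 'bedddd' left to right:
  Step 1: replace d->b
  Step 2: keep 'e'
  Step 3: insert 'd' [insertion #1]
  Step 4: replace e->d
  Step 5: replace a->d
  Step 6: replace c->d
Total insertions: 1

1


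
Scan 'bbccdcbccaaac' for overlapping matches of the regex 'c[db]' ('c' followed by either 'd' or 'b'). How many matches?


Pattern: c[db] means 'c' followed by either 'd' or 'b'.
Scanning 'bbccdcbccaaac' position-by-position:
  Pos 0: window 'bb' -> no
  Pos 1: window 'bc' -> no
  Pos 2: window 'cc' -> no
  Pos 3: window 'cd' -> MATCH
  Pos 4: window 'dc' -> no
  Pos 5: window 'cb' -> MATCH
  Pos 6: window 'bc' -> no
  Pos 7: window 'cc' -> no
  Pos 8: window 'ca' -> no
  Pos 9: window 'aa' -> no
  Pos 10: window 'aa' -> no
  Pos 11: window 'ac' -> no
  Pos 12: window 'c' -> no
Total matches: 2

2


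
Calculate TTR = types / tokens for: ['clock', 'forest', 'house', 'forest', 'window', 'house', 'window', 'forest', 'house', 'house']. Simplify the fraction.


Tokens: 10
Unique types: ('clock', 'forest', 'house', 'window') = 4
TTR = 4/10
Simplify: divide both by 2 -> 2/5
TTR = 2/5

2/5


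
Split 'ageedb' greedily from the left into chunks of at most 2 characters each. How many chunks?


'ageedb' has 6 characters.
Chunking with max size 2:
  Chunk 1: 'ag' (positions 0-1)
  Chunk 2: 'ee' (positions 2-3)
  Chunk 3: 'db' (positions 4-5)
Total chunks: ceil(6 / 2) = 3

3


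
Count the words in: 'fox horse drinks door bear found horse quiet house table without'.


Counting words by splitting on spaces:
  Word 1: 'fox'
  Word 2: 'horse'
  Word 3: 'drinks'
  Word 4: 'door'
  Word 5: 'bear'
  Word 6: 'found'
  Word 7: 'horse'
  Word 8: 'quiet'
  Word 9: 'house'
  Word 10: 'table'
  Word 11: 'without'
Total words: 11

11


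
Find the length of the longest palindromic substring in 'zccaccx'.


Scanning 'zccaccx' for palindromic substrings.
Substring at positions 1-5: 'ccacc'.
Check: reverse('ccacc') = 'ccacc' -> palindrome confirmed.
Neighbouring characters ('z' / 'x') break symmetry, so it cannot extend further.
No longer palindromic substring exists; longest length = 5

5


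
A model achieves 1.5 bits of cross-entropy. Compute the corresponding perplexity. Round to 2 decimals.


Perplexity formula: PP = 2^H
H = 1.5
PP = 2^1.5
Decompose: 2^1.5 = 2^1 * 2^0.5 = 2^1 * sqrt(2)
2^1 = 2, sqrt(2) ~ 1.4142136
PP ~ 2 * 1.4142136 = 2.8284272
Rounded to 2 decimals: 2.83

2.83


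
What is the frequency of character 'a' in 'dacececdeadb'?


Scanning 'dacececdeadb' for 'a':
  Position 1: 'a' -> MATCH (count: 1)
  Position 9: 'a' -> MATCH (count: 2)
Total occurrences of 'a': 2

2


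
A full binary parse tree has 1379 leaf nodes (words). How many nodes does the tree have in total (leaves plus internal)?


Leaf nodes (terminals): 1379
Internal nodes = n - 1 = 1379 - 1 = 1378
Total = leaves + internal = 1379 + 1378 = 2757

2757


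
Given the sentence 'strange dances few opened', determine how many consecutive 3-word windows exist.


Word trigrams from [4] words:
  Trigram 1: (strange dances few)
  Trigram 2: (dances few opened)
Total word trigrams: 4 - 2 = 2

2


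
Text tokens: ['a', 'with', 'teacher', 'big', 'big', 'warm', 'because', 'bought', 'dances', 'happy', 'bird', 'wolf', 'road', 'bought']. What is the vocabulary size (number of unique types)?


Listing all tokens and tracking unique types:
  Token 1: 'a' -> NEW (unique so far: 1)
  Token 2: 'with' -> NEW (unique so far: 2)
  Token 3: 'teacher' -> NEW (unique so far: 3)
  Token 4: 'big' -> NEW (unique so far: 4)
  Token 5: 'big' -> duplicate (unique so far: 4)
  Token 6: 'warm' -> NEW (unique so far: 5)
  Token 7: 'because' -> NEW (unique so far: 6)
  Token 8: 'bought' -> NEW (unique so far: 7)
  Token 9: 'dances' -> NEW (unique so far: 8)
  Token 10: 'happy' -> NEW (unique so far: 9)
  Token 11: 'bird' -> NEW (unique so far: 10)
  Token 12: 'wolf' -> NEW (unique so far: 11)
  Token 13: 'road' -> NEW (unique so far: 12)
  Token 14: 'bought' -> duplicate (unique so far: 12)
Unique types: ('a', 'because', 'big', 'bird', 'bought', 'dances', 'happy', 'road', 'teacher', 'warm', 'with', 'wolf')
Vocabulary size: 12

12


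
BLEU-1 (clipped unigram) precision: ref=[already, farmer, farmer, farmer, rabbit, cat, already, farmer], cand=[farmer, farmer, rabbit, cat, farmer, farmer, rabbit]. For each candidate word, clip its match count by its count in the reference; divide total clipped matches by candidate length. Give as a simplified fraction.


Reference word counts: {'already': 2, 'cat': 1, 'farmer': 4, 'rabbit': 1}
Checking each candidate word (with clipping):
  'farmer' -> in reference (ref count 4, used 1/4) -> match (matches: 1)
  'farmer' -> in reference (ref count 4, used 2/4) -> match (matches: 2)
  'rabbit' -> in reference (ref count 1, used 1/1) -> match (matches: 3)
  'cat' -> in reference (ref count 1, used 1/1) -> match (matches: 4)
  'farmer' -> in reference (ref count 4, used 3/4) -> match (matches: 5)
  'farmer' -> in reference (ref count 4, used 4/4) -> match (matches: 6)
  'rabbit' -> ref count 1 already used up (1/1) -> clipped, no match (matches: 6)
Clipped matches: 6, Candidate length: 7
Precision = 6/7

6/7


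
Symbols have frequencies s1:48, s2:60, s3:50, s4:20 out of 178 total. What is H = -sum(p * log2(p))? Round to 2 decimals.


Computing entropy H = -sum(p_i * log2(p_i)):
  s1: p = 48/178 = 0.2697, -p*log2(p) = 0.5099
  s2: p = 60/178 = 0.3371, -p*log2(p) = 0.5288
  s3: p = 50/178 = 0.2809, -p*log2(p) = 0.5146
  s4: p = 20/178 = 0.1124, -p*log2(p) = 0.3544
H = sum of terms = 1.9077
Rounded to 2 decimals: 1.91

1.91


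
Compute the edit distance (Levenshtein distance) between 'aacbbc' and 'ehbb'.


Building DP table for s1='aacbbc' (len 6) and s2='ehbb' (len 4):
       e  h  b  b
    0  1  2  3  4
  a 1  1  2  3  4
  a 2  2  2  3  4
  c 3  3  3  3  4
  b 4  4  4  3  3
  b 5  5  5  4  3
  c 6  6  6  5  4
Edit distance = dp[6][4] = 4

4


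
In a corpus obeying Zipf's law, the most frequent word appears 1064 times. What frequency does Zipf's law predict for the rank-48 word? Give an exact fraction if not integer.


Zipf's law: freq(rank) = f1 / rank
f1 = 1064, rank = 48
freq = 1064 / 48
GCD(1064, 48) = 8
Simplified: 133/6

133/6


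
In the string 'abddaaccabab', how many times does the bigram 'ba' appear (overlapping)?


Scanning 'abddaaccabab' for bigram 'ba':
  Position 0: 'ab' -> no
  Position 1: 'bd' -> no
  Position 2: 'dd' -> no
  Position 3: 'da' -> no
  Position 4: 'aa' -> no
  Position 5: 'ac' -> no
  Position 6: 'cc' -> no
  Position 7: 'ca' -> no
  Position 8: 'ab' -> no
  Position 9: 'ba' -> MATCH
  Position 10: 'ab' -> no
Total matches: 1

1


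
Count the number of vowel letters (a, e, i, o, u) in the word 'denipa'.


Scanning each character of 'denipa':
  Position 1: 'd' -> consonant (running count: 0)
  Position 2: 'e' -> vowel (running count: 1)
  Position 3: 'n' -> consonant (running count: 1)
  Position 4: 'i' -> vowel (running count: 2)
  Position 5: 'p' -> consonant (running count: 2)
  Position 6: 'a' -> vowel (running count: 3)
Total vowels: 3

3


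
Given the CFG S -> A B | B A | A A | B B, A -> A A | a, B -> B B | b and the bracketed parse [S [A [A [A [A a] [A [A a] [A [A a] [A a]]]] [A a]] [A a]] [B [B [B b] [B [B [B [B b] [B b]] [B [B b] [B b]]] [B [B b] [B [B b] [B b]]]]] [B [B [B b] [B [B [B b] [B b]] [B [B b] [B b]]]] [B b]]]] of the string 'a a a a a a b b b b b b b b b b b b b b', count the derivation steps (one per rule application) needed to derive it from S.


Every bracketed nonterminal node [X ...] in the tree is produced by exactly one rule application.
Reading the tree off as a leftmost derivation:
  Step 1: S  =>  A B   (applied S -> A B)
  Step 2: A B  =>  A A B   (applied A -> A A)
  Step 3: A A B  =>  A A A B   (applied A -> A A)
  Step 4: A A A B  =>  A A A A B   (applied A -> A A)
  Step 5: A A A A B  =>  a A A A B   (applied A -> a)
  Step 6: a A A A B  =>  a A A A A B   (applied A -> A A)
  Step 7: a A A A A B  =>  a a A A A B   (applied A -> a)
  Step 8: a a A A A B  =>  a a A A A A B   (applied A -> A A)
  Step 9: a a A A A A B  =>  a a a A A A B   (applied A -> a)
  Step 10: a a a A A A B  =>  a a a a A A B   (applied A -> a)
  Step 11: a a a a A A B  =>  a a a a a A B   (applied A -> a)
  Step 12: a a a a a A B  =>  a a a a a a B   (applied A -> a)
  Step 13: a a a a a a B  =>  a a a a a a B B   (applied B -> B B)
  Step 14: a a a a a a B B  =>  a a a a a a B B B   (applied B -> B B)
  Step 15: a a a a a a B B B  =>  a a a a a a b B B   (applied B -> b)
  Step 16: a a a a a a b B B  =>  a a a a a a b B B B   (applied B -> B B)
  Step 17: a a a a a a b B B B  =>  a a a a a a b B B B B   (applied B -> B B)
  Step 18: a a a a a a b B B B B  =>  a a a a a a b B B B B B   (applied B -> B B)
  Step 19: a a a a a a b B B B B B  =>  a a a a a a b b B B B B   (applied B -> b)
  Step 20: a a a a a a b b B B B B  =>  a a a a a a b b b B B B   (applied B -> b)
  Step 21: a a a a a a b b b B B B  =>  a a a a a a b b b B B B B   (applied B -> B B)
  Step 22: a a a a a a b b b B B B B  =>  a a a a a a b b b b B B B   (applied B -> b)
  Step 23: a a a a a a b b b b B B B  =>  a a a a a a b b b b b B B   (applied B -> b)
  Step 24: a a a a a a b b b b b B B  =>  a a a a a a b b b b b B B B   (applied B -> B B)
  Step 25: a a a a a a b b b b b B B B  =>  a a a a a a b b b b b b B B   (applied B -> b)
  Step 26: a a a a a a b b b b b b B B  =>  a a a a a a b b b b b b B B B   (applied B -> B B)
  Step 27: a a a a a a b b b b b b B B B  =>  a a a a a a b b b b b b b B B   (applied B -> b)
  Step 28: a a a a a a b b b b b b b B B  =>  a a a a a a b b b b b b b b B   (applied B -> b)
  Step 29: a a a a a a b b b b b b b b B  =>  a a a a a a b b b b b b b b B B   (applied B -> B B)
  Step 30: a a a a a a b b b b b b b b B B  =>  a a a a a a b b b b b b b b B B B   (applied B -> B B)
  Step 31: a a a a a a b b b b b b b b B B B  =>  a a a a a a b b b b b b b b b B B   (applied B -> b)
  Step 32: a a a a a a b b b b b b b b b B B  =>  a a a a a a b b b b b b b b b B B B   (applied B -> B B)
  Step 33: a a a a a a b b b b b b b b b B B B  =>  a a a a a a b b b b b b b b b B B B B   (applied B -> B B)
  Step 34: a a a a a a b b b b b b b b b B B B B  =>  a a a a a a b b b b b b b b b b B B B   (applied B -> b)
  Step 35: a a a a a a b b b b b b b b b b B B B  =>  a a a a a a b b b b b b b b b b b B B   (applied B -> b)
  Step 36: a a a a a a b b b b b b b b b b b B B  =>  a a a a a a b b b b b b b b b b b B B B   (applied B -> B B)
  Step 37: a a a a a a b b b b b b b b b b b B B B  =>  a a a a a a b b b b b b b b b b b b B B   (applied B -> b)
  Step 38: a a a a a a b b b b b b b b b b b b B B  =>  a a a a a a b b b b b b b b b b b b b B   (applied B -> b)
  Step 39: a a a a a a b b b b b b b b b b b b b B  =>  a a a a a a b b b b b b b b b b b b b b   (applied B -> b)
Final yield: a a a a a a b b b b b b b b b b b b b b
Total rewrite steps: 39

39


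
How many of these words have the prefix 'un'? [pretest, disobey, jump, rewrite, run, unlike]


Checking each word for prefix 'un':
  'pretest' -> no (count: 0)
  'disobey' -> no (count: 0)
  'jump' -> no (count: 0)
  'rewrite' -> no (count: 0)
  'run' -> no (count: 0)
  'unlike' -> YES, starts with 'un' (count: 1)
Total with prefix 'un': 1

1


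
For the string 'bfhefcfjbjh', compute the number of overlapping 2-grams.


String 'bfhefcfjbjh' has length L = 11.
Number of overlapping n-grams = L - n + 1
Substituting: 11 - 2 + 1 = 10

10


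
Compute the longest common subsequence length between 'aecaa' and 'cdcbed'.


DP table for LCS of 'aecaa' and 'cdcbed':
       c  d  c  b  e  d
    0  0  0  0  0  0  0
  a 0  0  0  0  0  0  0
  e 0  0  0  0  0  1  1
  c 0  1  1  1  1  1  1
  a 0  1  1  1  1  1  1
  a 0  1  1  1  1  1  1
LCS: 'e'
LCS length = 1

1


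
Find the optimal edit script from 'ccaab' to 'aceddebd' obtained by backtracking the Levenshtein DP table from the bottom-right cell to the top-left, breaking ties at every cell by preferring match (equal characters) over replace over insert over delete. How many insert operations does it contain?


Edit distance = 6. Backtracking from cell (5, 8) with preference match > replace > insert > delete,
then listing the resulting alignment 'ccaab' -> 'aceddebd' left to right:
  Step 1: insert 'a' [insertion #1]
  Step 2: keep 'c'
  Step 3: insert 'e' [insertion #2]
  Step 4: replace c->d
  Step 5: replace a->d
  Step 6: replace a->e
  Step 7: keep 'b'
  Step 8: insert 'd' [insertion #3]
Total insertions: 3

3


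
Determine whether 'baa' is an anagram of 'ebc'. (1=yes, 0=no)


Sort characters of 'baa': 'aab'
Sort characters of 'ebc': 'bce'
Sorted forms differ -> they are NOT anagrams
Result: 0

0


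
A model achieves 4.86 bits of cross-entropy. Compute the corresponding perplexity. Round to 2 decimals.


Perplexity formula: PP = 2^H
H = 4.86
PP = 2^4.86
Decompose: 2^4.86 = 2^4 * 2^0.86
2^4 = 16, 2^0.86 ~ 1.8150383
PP ~ 16 * 1.8150383 = 29.0406128
Rounded to 2 decimals: 29.04

29.04


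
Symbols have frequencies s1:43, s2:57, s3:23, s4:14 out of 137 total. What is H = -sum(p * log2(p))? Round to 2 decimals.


Computing entropy H = -sum(p_i * log2(p_i)):
  s1: p = 43/137 = 0.3139, -p*log2(p) = 0.5247
  s2: p = 57/137 = 0.4161, -p*log2(p) = 0.5264
  s3: p = 23/137 = 0.1679, -p*log2(p) = 0.4322
  s4: p = 14/137 = 0.1022, -p*log2(p) = 0.3363
H = sum of terms = 1.8196
Rounded to 2 decimals: 1.82

1.82


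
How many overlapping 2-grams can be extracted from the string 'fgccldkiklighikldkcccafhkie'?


String 'fgccldkiklighikldkcccafhkie' has length L = 27.
Number of overlapping n-grams = L - n + 1
Substituting: 27 - 2 + 1 = 26

26


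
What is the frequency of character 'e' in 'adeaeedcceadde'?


Scanning 'adeaeedcceadde' for 'e':
  Position 2: 'e' -> MATCH (count: 1)
  Position 4: 'e' -> MATCH (count: 2)
  Position 5: 'e' -> MATCH (count: 3)
  Position 9: 'e' -> MATCH (count: 4)
  Position 13: 'e' -> MATCH (count: 5)
Total occurrences of 'e': 5

5


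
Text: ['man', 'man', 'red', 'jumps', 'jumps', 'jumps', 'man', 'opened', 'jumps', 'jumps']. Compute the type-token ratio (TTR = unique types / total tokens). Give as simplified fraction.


Tokens: 10
Unique types: ('jumps', 'man', 'opened', 'red') = 4
TTR = 4/10
Simplify: divide both by 2 -> 2/5
TTR = 2/5

2/5


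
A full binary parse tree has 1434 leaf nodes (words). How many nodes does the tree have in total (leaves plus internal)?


Leaf nodes (terminals): 1434
Internal nodes = n - 1 = 1434 - 1 = 1433
Total = leaves + internal = 1434 + 1433 = 2867

2867


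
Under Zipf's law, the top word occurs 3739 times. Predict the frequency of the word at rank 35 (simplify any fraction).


Zipf's law: freq(rank) = f1 / rank
f1 = 3739, rank = 35
freq = 3739 / 35
GCD(3739, 35) = 1
Simplified: 3739/35

3739/35


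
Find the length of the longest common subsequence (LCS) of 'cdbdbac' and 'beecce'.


DP table for LCS of 'cdbdbac' and 'beecce':
       b  e  e  c  c  e
    0  0  0  0  0  0  0
  c 0  0  0  0  1  1  1
  d 0  0  0  0  1  1  1
  b 0  1  1  1  1  1  1
  d 0  1  1  1  1  1  1
  b 0  1  1  1  1  1  1
  a 0  1  1  1  1  1  1
  c 0  1  1  1  2  2  2
LCS: 'cc'
LCS length = 2

2


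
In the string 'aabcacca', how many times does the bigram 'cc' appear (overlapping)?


Scanning 'aabcacca' for bigram 'cc':
  Position 0: 'aa' -> no
  Position 1: 'ab' -> no
  Position 2: 'bc' -> no
  Position 3: 'ca' -> no
  Position 4: 'ac' -> no
  Position 5: 'cc' -> MATCH
  Position 6: 'ca' -> no
Total matches: 1

1


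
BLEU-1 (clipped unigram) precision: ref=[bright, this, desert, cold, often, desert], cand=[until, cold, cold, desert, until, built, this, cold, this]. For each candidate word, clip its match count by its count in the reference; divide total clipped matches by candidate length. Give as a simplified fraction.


Reference word counts: {'bright': 1, 'cold': 1, 'desert': 2, 'often': 1, 'this': 1}
Checking each candidate word (with clipping):
  'until' -> not in reference -> no match (matches: 0)
  'cold' -> in reference (ref count 1, used 1/1) -> match (matches: 1)
  'cold' -> ref count 1 already used up (1/1) -> clipped, no match (matches: 1)
  'desert' -> in reference (ref count 2, used 1/2) -> match (matches: 2)
  'until' -> not in reference -> no match (matches: 2)
  'built' -> not in reference -> no match (matches: 2)
  'this' -> in reference (ref count 1, used 1/1) -> match (matches: 3)
  'cold' -> ref count 1 already used up (1/1) -> clipped, no match (matches: 3)
  'this' -> ref count 1 already used up (1/1) -> clipped, no match (matches: 3)
Clipped matches: 3, Candidate length: 9
Precision = 3/9 = 1/3

1/3


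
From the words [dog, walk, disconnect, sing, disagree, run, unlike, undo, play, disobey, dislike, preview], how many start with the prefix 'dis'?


Checking each word for prefix 'dis':
  'dog' -> no (count: 0)
  'walk' -> no (count: 0)
  'disconnect' -> YES, starts with 'dis' (count: 1)
  'sing' -> no (count: 1)
  'disagree' -> YES, starts with 'dis' (count: 2)
  'run' -> no (count: 2)
  'unlike' -> no (count: 2)
  'undo' -> no (count: 2)
  'play' -> no (count: 2)
  'disobey' -> YES, starts with 'dis' (count: 3)
  'dislike' -> YES, starts with 'dis' (count: 4)
  'preview' -> no (count: 4)
Total with prefix 'dis': 4

4


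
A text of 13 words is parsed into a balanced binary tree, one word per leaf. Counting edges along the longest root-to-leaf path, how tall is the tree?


In a balanced binary tree with n leaves the deepest leaf is ceil(log2(n)) edges below the root.
log2(13) = 3.7004
ceil(3.7004) = 4
height (edges) = 4

4


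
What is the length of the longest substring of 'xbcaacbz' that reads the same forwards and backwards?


Scanning 'xbcaacbz' for palindromic substrings.
Substring at positions 1-6: 'bcaacb'.
Check: reverse('bcaacb') = 'bcaacb' -> palindrome confirmed.
Neighbouring characters ('x' / 'z') break symmetry, so it cannot extend further.
No longer palindromic substring exists; longest length = 6

6


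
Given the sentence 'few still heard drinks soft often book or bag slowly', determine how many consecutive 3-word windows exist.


Word trigrams from [10] words:
  Trigram 1: (few still heard)
  Trigram 2: (still heard drinks)
  Trigram 3: (heard drinks soft)
  Trigram 4: (drinks soft often)
  Trigram 5: (soft often book)
  Trigram 6: (often book or)
  Trigram 7: (book or bag)
  Trigram 8: (or bag slowly)
Total word trigrams: 10 - 2 = 8

8


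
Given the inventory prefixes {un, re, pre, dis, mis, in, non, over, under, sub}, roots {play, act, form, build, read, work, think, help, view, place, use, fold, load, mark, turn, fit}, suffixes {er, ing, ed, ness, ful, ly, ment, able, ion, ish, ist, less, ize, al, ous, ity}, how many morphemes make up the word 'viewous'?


Segmenting 'viewous' against the inventory:
  'view' -> root (morpheme 1)
  'ous' -> suffix (morpheme 2)
Total morphemes: 2

2


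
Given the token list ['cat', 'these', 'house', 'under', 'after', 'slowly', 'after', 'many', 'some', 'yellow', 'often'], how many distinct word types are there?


Listing all tokens and tracking unique types:
  Token 1: 'cat' -> NEW (unique so far: 1)
  Token 2: 'these' -> NEW (unique so far: 2)
  Token 3: 'house' -> NEW (unique so far: 3)
  Token 4: 'under' -> NEW (unique so far: 4)
  Token 5: 'after' -> NEW (unique so far: 5)
  Token 6: 'slowly' -> NEW (unique so far: 6)
  Token 7: 'after' -> duplicate (unique so far: 6)
  Token 8: 'many' -> NEW (unique so far: 7)
  Token 9: 'some' -> NEW (unique so far: 8)
  Token 10: 'yellow' -> NEW (unique so far: 9)
  Token 11: 'often' -> NEW (unique so far: 10)
Unique types: ('after', 'cat', 'house', 'many', 'often', 'slowly', 'some', 'these', 'under', 'yellow')
Vocabulary size: 10

10


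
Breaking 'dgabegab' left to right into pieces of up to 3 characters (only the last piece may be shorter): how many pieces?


'dgabegab' has 8 characters.
Chunking with max size 3:
  Chunk 1: 'dga' (positions 0-2)
  Chunk 2: 'beg' (positions 3-5)
  Chunk 3: 'ab' (positions 6-7)
Total chunks: ceil(8 / 3) = 3

3


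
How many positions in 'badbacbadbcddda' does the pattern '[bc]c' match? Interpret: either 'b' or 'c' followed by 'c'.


Pattern: [bc]c means either 'b' or 'c' followed by 'c'.
Scanning 'badbacbadbcddda' position-by-position:
  Pos 0: window 'ba' -> no
  Pos 1: window 'ad' -> no
  Pos 2: window 'db' -> no
  Pos 3: window 'ba' -> no
  Pos 4: window 'ac' -> no
  Pos 5: window 'cb' -> no
  Pos 6: window 'ba' -> no
  Pos 7: window 'ad' -> no
  Pos 8: window 'db' -> no
  Pos 9: window 'bc' -> MATCH
  Pos 10: window 'cd' -> no
  Pos 11: window 'dd' -> no
  Pos 12: window 'dd' -> no
  Pos 13: window 'da' -> no
  Pos 14: window 'a' -> no
Total matches: 1

1


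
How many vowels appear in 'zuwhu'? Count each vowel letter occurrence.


Scanning each character of 'zuwhu':
  Position 1: 'z' -> consonant (running count: 0)
  Position 2: 'u' -> vowel (running count: 1)
  Position 3: 'w' -> consonant (running count: 1)
  Position 4: 'h' -> consonant (running count: 1)
  Position 5: 'u' -> vowel (running count: 2)
Total vowels: 2

2


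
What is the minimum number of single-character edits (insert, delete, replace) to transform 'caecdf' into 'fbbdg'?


Building DP table for s1='caecdf' (len 6) and s2='fbbdg' (len 5):
       f  b  b  d  g
    0  1  2  3  4  5
  c 1  1  2  3  4  5
  a 2  2  2  3  4  5
  e 3  3  3  3  4  5
  c 4  4  4  4  4  5
  d 5  5  5  5  4  5
  f 6  5  6  6  5  5
Edit distance = dp[6][5] = 5

5


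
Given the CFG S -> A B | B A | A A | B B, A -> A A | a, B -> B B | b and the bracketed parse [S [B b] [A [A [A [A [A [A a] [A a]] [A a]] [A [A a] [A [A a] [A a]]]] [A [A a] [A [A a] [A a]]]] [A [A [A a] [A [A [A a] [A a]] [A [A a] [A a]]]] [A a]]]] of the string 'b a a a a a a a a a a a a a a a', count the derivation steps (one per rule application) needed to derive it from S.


Every bracketed nonterminal node [X ...] in the tree is produced by exactly one rule application.
Reading the tree off as a leftmost derivation:
  Step 1: S  =>  B A   (applied S -> B A)
  Step 2: B A  =>  b A   (applied B -> b)
  Step 3: b A  =>  b A A   (applied A -> A A)
  Step 4: b A A  =>  b A A A   (applied A -> A A)
  Step 5: b A A A  =>  b A A A A   (applied A -> A A)
  Step 6: b A A A A  =>  b A A A A A   (applied A -> A A)
  Step 7: b A A A A A  =>  b A A A A A A   (applied A -> A A)
  Step 8: b A A A A A A  =>  b a A A A A A   (applied A -> a)
  Step 9: b a A A A A A  =>  b a a A A A A   (applied A -> a)
  Step 10: b a a A A A A  =>  b a a a A A A   (applied A -> a)
  Step 11: b a a a A A A  =>  b a a a A A A A   (applied A -> A A)
  Step 12: b a a a A A A A  =>  b a a a a A A A   (applied A -> a)
  Step 13: b a a a a A A A  =>  b a a a a A A A A   (applied A -> A A)
  Step 14: b a a a a A A A A  =>  b a a a a a A A A   (applied A -> a)
  Step 15: b a a a a a A A A  =>  b a a a a a a A A   (applied A -> a)
  Step 16: b a a a a a a A A  =>  b a a a a a a A A A   (applied A -> A A)
  Step 17: b a a a a a a A A A  =>  b a a a a a a a A A   (applied A -> a)
  Step 18: b a a a a a a a A A  =>  b a a a a a a a A A A   (applied A -> A A)
  Step 19: b a a a a a a a A A A  =>  b a a a a a a a a A A   (applied A -> a)
  Step 20: b a a a a a a a a A A  =>  b a a a a a a a a a A   (applied A -> a)
  Step 21: b a a a a a a a a a A  =>  b a a a a a a a a a A A   (applied A -> A A)
  Step 22: b a a a a a a a a a A A  =>  b a a a a a a a a a A A A   (applied A -> A A)
  Step 23: b a a a a a a a a a A A A  =>  b a a a a a a a a a a A A   (applied A -> a)
  Step 24: b a a a a a a a a a a A A  =>  b a a a a a a a a a a A A A   (applied A -> A A)
  Step 25: b a a a a a a a a a a A A A  =>  b a a a a a a a a a a A A A A   (applied A -> A A)
  Step 26: b a a a a a a a a a a A A A A  =>  b a a a a a a a a a a a A A A   (applied A -> a)
  Step 27: b a a a a a a a a a a a A A A  =>  b a a a a a a a a a a a a A A   (applied A -> a)
  Step 28: b a a a a a a a a a a a a A A  =>  b a a a a a a a a a a a a A A A   (applied A -> A A)
  Step 29: b a a a a a a a a a a a a A A A  =>  b a a a a a a a a a a a a a A A   (applied A -> a)
  Step 30: b a a a a a a a a a a a a a A A  =>  b a a a a a a a a a a a a a a A   (applied A -> a)
  Step 31: b a a a a a a a a a a a a a a A  =>  b a a a a a a a a a a a a a a a   (applied A -> a)
Final yield: b a a a a a a a a a a a a a a a
Total rewrite steps: 31

31


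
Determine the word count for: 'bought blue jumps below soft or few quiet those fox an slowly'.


Counting words by splitting on spaces:
  Word 1: 'bought'
  Word 2: 'blue'
  Word 3: 'jumps'
  Word 4: 'below'
  Word 5: 'soft'
  Word 6: 'or'
  Word 7: 'few'
  Word 8: 'quiet'
  Word 9: 'those'
  Word 10: 'fox'
  Word 11: 'an'
  Word 12: 'slowly'
Total words: 12

12


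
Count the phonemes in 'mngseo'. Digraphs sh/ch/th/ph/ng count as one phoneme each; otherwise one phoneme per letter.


Parsing 'mngseo' greedily, digraphs first:
  'm' -> consonant phoneme (phonemes so far: 1)
  'ng' -> digraph (1 consonant phoneme) (phonemes so far: 2)
  's' -> consonant phoneme (phonemes so far: 3)
  'e' -> vowel phoneme (phonemes so far: 4)
  'o' -> vowel phoneme (phonemes so far: 5)
Total phonemes: 5

5


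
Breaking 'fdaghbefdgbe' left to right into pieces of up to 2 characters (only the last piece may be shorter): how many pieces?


'fdaghbefdgbe' has 12 characters.
Chunking with max size 2:
  Chunk 1: 'fd' (positions 0-1)
  Chunk 2: 'ag' (positions 2-3)
  Chunk 3: 'hb' (positions 4-5)
  Chunk 4: 'ef' (positions 6-7)
  Chunk 5: 'dg' (positions 8-9)
  Chunk 6: 'be' (positions 10-11)
Total chunks: ceil(12 / 2) = 6

6


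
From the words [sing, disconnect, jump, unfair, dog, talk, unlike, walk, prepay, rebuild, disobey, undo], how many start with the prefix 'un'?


Checking each word for prefix 'un':
  'sing' -> no (count: 0)
  'disconnect' -> no (count: 0)
  'jump' -> no (count: 0)
  'unfair' -> YES, starts with 'un' (count: 1)
  'dog' -> no (count: 1)
  'talk' -> no (count: 1)
  'unlike' -> YES, starts with 'un' (count: 2)
  'walk' -> no (count: 2)
  'prepay' -> no (count: 2)
  'rebuild' -> no (count: 2)
  'disobey' -> no (count: 2)
  'undo' -> YES, starts with 'un' (count: 3)
Total with prefix 'un': 3

3


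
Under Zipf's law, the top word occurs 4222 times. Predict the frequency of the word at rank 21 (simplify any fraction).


Zipf's law: freq(rank) = f1 / rank
f1 = 4222, rank = 21
freq = 4222 / 21
GCD(4222, 21) = 1
Simplified: 4222/21

4222/21


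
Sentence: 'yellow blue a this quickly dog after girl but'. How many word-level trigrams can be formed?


Word trigrams from [9] words:
  Trigram 1: (yellow blue a)
  Trigram 2: (blue a this)
  Trigram 3: (a this quickly)
  Trigram 4: (this quickly dog)
  Trigram 5: (quickly dog after)
  Trigram 6: (dog after girl)
  Trigram 7: (after girl but)
Total word trigrams: 9 - 2 = 7

7


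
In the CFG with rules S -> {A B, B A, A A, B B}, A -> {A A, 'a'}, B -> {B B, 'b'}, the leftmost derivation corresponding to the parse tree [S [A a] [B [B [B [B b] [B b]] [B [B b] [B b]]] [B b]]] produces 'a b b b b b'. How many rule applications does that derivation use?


Every bracketed nonterminal node [X ...] in the tree is produced by exactly one rule application.
Reading the tree off as a leftmost derivation:
  Step 1: S  =>  A B   (applied S -> A B)
  Step 2: A B  =>  a B   (applied A -> a)
  Step 3: a B  =>  a B B   (applied B -> B B)
  Step 4: a B B  =>  a B B B   (applied B -> B B)
  Step 5: a B B B  =>  a B B B B   (applied B -> B B)
  Step 6: a B B B B  =>  a b B B B   (applied B -> b)
  Step 7: a b B B B  =>  a b b B B   (applied B -> b)
  Step 8: a b b B B  =>  a b b B B B   (applied B -> B B)
  Step 9: a b b B B B  =>  a b b b B B   (applied B -> b)
  Step 10: a b b b B B  =>  a b b b b B   (applied B -> b)
  Step 11: a b b b b B  =>  a b b b b b   (applied B -> b)
Final yield: a b b b b b
Total rewrite steps: 11

11


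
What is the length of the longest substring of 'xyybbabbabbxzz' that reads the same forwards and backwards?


Scanning 'xyybbabbabbxzz' for palindromic substrings.
Substring at positions 3-10: 'bbabbabb'.
Check: reverse('bbabbabb') = 'bbabbabb' -> palindrome confirmed.
Neighbouring characters ('y' / 'x') break symmetry, so it cannot extend further.
No longer palindromic substring exists; longest length = 8

8


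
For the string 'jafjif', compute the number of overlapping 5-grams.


String 'jafjif' has length L = 6.
Number of overlapping n-grams = L - n + 1
Substituting: 6 - 5 + 1 = 2

2


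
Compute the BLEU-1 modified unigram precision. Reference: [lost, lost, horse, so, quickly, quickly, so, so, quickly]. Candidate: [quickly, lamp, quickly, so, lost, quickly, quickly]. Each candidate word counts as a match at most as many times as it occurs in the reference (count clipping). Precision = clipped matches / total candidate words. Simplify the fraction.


Reference word counts: {'horse': 1, 'lost': 2, 'quickly': 3, 'so': 3}
Checking each candidate word (with clipping):
  'quickly' -> in reference (ref count 3, used 1/3) -> match (matches: 1)
  'lamp' -> not in reference -> no match (matches: 1)
  'quickly' -> in reference (ref count 3, used 2/3) -> match (matches: 2)
  'so' -> in reference (ref count 3, used 1/3) -> match (matches: 3)
  'lost' -> in reference (ref count 2, used 1/2) -> match (matches: 4)
  'quickly' -> in reference (ref count 3, used 3/3) -> match (matches: 5)
  'quickly' -> ref count 3 already used up (3/3) -> clipped, no match (matches: 5)
Clipped matches: 5, Candidate length: 7
Precision = 5/7

5/7


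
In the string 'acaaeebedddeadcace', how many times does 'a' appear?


Scanning 'acaaeebedddeadcace' for 'a':
  Position 0: 'a' -> MATCH (count: 1)
  Position 2: 'a' -> MATCH (count: 2)
  Position 3: 'a' -> MATCH (count: 3)
  Position 12: 'a' -> MATCH (count: 4)
  Position 15: 'a' -> MATCH (count: 5)
Total occurrences of 'a': 5

5


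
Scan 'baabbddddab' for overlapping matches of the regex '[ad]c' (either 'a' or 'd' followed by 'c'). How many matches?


Pattern: [ad]c means either 'a' or 'd' followed by 'c'.
Scanning 'baabbddddab' position-by-position:
  Pos 0: window 'ba' -> no
  Pos 1: window 'aa' -> no
  Pos 2: window 'ab' -> no
  Pos 3: window 'bb' -> no
  Pos 4: window 'bd' -> no
  Pos 5: window 'dd' -> no
  Pos 6: window 'dd' -> no
  Pos 7: window 'dd' -> no
  Pos 8: window 'da' -> no
  Pos 9: window 'ab' -> no
  Pos 10: window 'b' -> no
Total matches: 0

0


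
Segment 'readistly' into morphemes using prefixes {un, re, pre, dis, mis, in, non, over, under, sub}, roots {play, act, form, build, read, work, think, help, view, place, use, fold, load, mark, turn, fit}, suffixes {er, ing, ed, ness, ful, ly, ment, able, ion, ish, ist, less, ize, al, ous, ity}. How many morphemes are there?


Segmenting 'readistly' against the inventory:
  'read' -> root (morpheme 1)
  'ist' -> suffix (morpheme 2)
  'ly' -> suffix (morpheme 3)
Total morphemes: 3

3


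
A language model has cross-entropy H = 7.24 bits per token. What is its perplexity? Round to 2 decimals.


Perplexity formula: PP = 2^H
H = 7.24
PP = 2^7.24
Decompose: 2^7.24 = 2^7 * 2^0.24
2^7 = 128, 2^0.24 ~ 1.1809927
PP ~ 128 * 1.1809927 = 151.1670656
Rounded to 2 decimals: 151.17

151.17


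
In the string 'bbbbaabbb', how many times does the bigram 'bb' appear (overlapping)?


Scanning 'bbbbaabbb' for bigram 'bb':
  Position 0: 'bb' -> MATCH
  Position 1: 'bb' -> MATCH
  Position 2: 'bb' -> MATCH
  Position 3: 'ba' -> no
  Position 4: 'aa' -> no
  Position 5: 'ab' -> no
  Position 6: 'bb' -> MATCH
  Position 7: 'bb' -> MATCH
Total matches: 5

5


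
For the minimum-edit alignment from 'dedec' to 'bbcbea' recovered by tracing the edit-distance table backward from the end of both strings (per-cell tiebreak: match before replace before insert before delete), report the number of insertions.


Edit distance = 5. Backtracking from cell (5, 6) with preference match > replace > insert > delete,
then listing the resulting alignment 'dedec' -> 'bbcbea' left to right:
  Step 1: insert 'b' [insertion #1]
  Step 2: replace d->b
  Step 3: replace e->c
  Step 4: replace d->b
  Step 5: keep 'e'
  Step 6: replace c->a
Total insertions: 1

1


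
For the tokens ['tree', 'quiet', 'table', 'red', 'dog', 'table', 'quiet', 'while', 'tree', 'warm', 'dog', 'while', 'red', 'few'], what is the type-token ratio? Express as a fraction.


Tokens: 14
Unique types: ('dog', 'few', 'quiet', 'red', 'table', 'tree', 'warm', 'while') = 8
TTR = 8/14
Simplify: divide both by 2 -> 4/7
TTR = 4/7

4/7


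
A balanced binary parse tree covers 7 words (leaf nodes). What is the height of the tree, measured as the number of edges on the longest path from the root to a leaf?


In a balanced binary tree with n leaves the deepest leaf is ceil(log2(n)) edges below the root.
log2(7) = 2.8074
ceil(2.8074) = 3
height (edges) = 3

3


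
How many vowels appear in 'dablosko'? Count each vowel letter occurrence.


Scanning each character of 'dablosko':
  Position 1: 'd' -> consonant (running count: 0)
  Position 2: 'a' -> vowel (running count: 1)
  Position 3: 'b' -> consonant (running count: 1)
  Position 4: 'l' -> consonant (running count: 1)
  Position 5: 'o' -> vowel (running count: 2)
  Position 6: 's' -> consonant (running count: 2)
  Position 7: 'k' -> consonant (running count: 2)
  Position 8: 'o' -> vowel (running count: 3)
Total vowels: 3

3


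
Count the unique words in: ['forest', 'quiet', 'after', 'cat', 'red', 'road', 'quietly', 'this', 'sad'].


Listing all tokens and tracking unique types:
  Token 1: 'forest' -> NEW (unique so far: 1)
  Token 2: 'quiet' -> NEW (unique so far: 2)
  Token 3: 'after' -> NEW (unique so far: 3)
  Token 4: 'cat' -> NEW (unique so far: 4)
  Token 5: 'red' -> NEW (unique so far: 5)
  Token 6: 'road' -> NEW (unique so far: 6)
  Token 7: 'quietly' -> NEW (unique so far: 7)
  Token 8: 'this' -> NEW (unique so far: 8)
  Token 9: 'sad' -> NEW (unique so far: 9)
Unique types: ('after', 'cat', 'forest', 'quiet', 'quietly', 'red', 'road', 'sad', 'this')
Vocabulary size: 9

9


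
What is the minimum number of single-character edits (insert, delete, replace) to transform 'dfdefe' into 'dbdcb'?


Building DP table for s1='dfdefe' (len 6) and s2='dbdcb' (len 5):
       d  b  d  c  b
    0  1  2  3  4  5
  d 1  0  1  2  3  4
  f 2  1  1  2  3  4
  d 3  2  2  1  2  3
  e 4  3  3  2  2  3
  f 5  4  4  3  3  3
  e 6  5  5  4  4  4
Edit distance = dp[6][5] = 4

4


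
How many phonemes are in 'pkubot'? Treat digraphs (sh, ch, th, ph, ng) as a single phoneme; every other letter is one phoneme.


Parsing 'pkubot' greedily, digraphs first:
  'p' -> consonant phoneme (phonemes so far: 1)
  'k' -> consonant phoneme (phonemes so far: 2)
  'u' -> vowel phoneme (phonemes so far: 3)
  'b' -> consonant phoneme (phonemes so far: 4)
  'o' -> vowel phoneme (phonemes so far: 5)
  't' -> consonant phoneme (phonemes so far: 6)
Total phonemes: 6

6


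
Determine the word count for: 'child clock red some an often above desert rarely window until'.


Counting words by splitting on spaces:
  Word 1: 'child'
  Word 2: 'clock'
  Word 3: 'red'
  Word 4: 'some'
  Word 5: 'an'
  Word 6: 'often'
  Word 7: 'above'
  Word 8: 'desert'
  Word 9: 'rarely'
  Word 10: 'window'
  Word 11: 'until'
Total words: 11

11


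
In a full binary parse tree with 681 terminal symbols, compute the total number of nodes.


Leaf nodes (terminals): 681
Internal nodes = n - 1 = 681 - 1 = 680
Total = leaves + internal = 681 + 680 = 1361

1361


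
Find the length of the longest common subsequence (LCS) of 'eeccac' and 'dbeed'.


DP table for LCS of 'eeccac' and 'dbeed':
       d  b  e  e  d
    0  0  0  0  0  0
  e 0  0  0  1  1  1
  e 0  0  0  1  2  2
  c 0  0  0  1  2  2
  c 0  0  0  1  2  2
  a 0  0  0  1  2  2
  c 0  0  0  1  2  2
LCS: 'ee'
LCS length = 2

2


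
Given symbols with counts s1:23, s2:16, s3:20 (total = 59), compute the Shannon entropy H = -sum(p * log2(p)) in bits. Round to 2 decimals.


Computing entropy H = -sum(p_i * log2(p_i)):
  s1: p = 23/59 = 0.3898, -p*log2(p) = 0.5298
  s2: p = 16/59 = 0.2712, -p*log2(p) = 0.5105
  s3: p = 20/59 = 0.3390, -p*log2(p) = 0.5291
H = sum of terms = 1.5694
Rounded to 2 decimals: 1.57

1.57


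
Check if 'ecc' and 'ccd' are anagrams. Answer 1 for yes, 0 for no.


Sort characters of 'ecc': 'cce'
Sort characters of 'ccd': 'ccd'
Sorted forms differ -> they are NOT anagrams
Result: 0

0
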